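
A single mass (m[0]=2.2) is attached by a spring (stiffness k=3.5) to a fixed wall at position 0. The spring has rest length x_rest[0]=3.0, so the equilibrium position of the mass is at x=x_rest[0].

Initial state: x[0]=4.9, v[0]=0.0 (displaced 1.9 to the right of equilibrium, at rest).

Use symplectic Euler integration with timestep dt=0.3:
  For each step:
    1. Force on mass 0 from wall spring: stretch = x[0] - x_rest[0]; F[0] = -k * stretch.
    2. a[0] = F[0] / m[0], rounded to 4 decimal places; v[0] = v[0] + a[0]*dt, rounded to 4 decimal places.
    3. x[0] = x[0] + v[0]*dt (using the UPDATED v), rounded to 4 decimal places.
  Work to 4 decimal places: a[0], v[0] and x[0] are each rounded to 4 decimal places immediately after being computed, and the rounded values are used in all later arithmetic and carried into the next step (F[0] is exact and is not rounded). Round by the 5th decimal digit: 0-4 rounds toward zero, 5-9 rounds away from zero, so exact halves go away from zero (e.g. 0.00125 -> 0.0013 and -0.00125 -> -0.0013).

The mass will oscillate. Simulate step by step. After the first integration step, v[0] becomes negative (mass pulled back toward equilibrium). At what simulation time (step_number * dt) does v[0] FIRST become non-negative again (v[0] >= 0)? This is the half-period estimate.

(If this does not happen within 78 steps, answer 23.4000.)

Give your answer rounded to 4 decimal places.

Answer: 2.7000

Derivation:
Step 0: x=[4.9000] v=[0.0000]
Step 1: x=[4.6280] v=[-0.9068]
Step 2: x=[4.1229] v=[-1.6838]
Step 3: x=[3.4570] v=[-2.2197]
Step 4: x=[2.7257] v=[-2.4378]
Step 5: x=[2.0336] v=[-2.3069]
Step 6: x=[1.4799] v=[-1.8457]
Step 7: x=[1.1438] v=[-1.1202]
Step 8: x=[1.0735] v=[-0.2343]
Step 9: x=[1.2791] v=[0.6852]
First v>=0 after going negative at step 9, time=2.7000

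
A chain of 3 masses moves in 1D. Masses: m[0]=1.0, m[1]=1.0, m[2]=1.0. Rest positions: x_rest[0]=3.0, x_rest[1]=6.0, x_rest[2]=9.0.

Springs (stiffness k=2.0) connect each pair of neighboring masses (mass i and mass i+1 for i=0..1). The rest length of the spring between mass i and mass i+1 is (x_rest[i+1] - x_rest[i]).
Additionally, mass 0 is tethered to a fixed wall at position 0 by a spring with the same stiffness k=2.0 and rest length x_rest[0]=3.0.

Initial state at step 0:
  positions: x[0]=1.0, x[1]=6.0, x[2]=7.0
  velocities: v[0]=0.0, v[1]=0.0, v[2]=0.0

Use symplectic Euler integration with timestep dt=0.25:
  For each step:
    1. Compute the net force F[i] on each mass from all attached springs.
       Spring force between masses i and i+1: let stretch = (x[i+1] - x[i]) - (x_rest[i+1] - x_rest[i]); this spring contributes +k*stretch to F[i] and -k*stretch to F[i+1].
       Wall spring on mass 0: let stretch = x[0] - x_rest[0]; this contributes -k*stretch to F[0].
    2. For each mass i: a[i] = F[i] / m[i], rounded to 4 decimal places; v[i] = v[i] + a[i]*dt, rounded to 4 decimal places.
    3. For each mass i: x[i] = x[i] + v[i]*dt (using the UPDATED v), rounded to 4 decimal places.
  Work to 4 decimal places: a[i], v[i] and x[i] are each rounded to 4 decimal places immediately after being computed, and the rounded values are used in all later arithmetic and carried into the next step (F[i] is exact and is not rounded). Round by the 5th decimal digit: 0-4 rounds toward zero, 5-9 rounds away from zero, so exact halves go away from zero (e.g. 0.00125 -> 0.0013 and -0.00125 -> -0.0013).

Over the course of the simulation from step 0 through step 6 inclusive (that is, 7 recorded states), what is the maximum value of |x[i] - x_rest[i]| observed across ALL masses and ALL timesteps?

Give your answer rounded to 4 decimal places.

Step 0: x=[1.0000 6.0000 7.0000] v=[0.0000 0.0000 0.0000]
Step 1: x=[1.5000 5.5000 7.2500] v=[2.0000 -2.0000 1.0000]
Step 2: x=[2.3125 4.7188 7.6563] v=[3.2500 -3.1250 1.6250]
Step 3: x=[3.1367 4.0040 8.0704] v=[3.2969 -2.8594 1.6563]
Step 4: x=[3.6773 3.6890 8.3512] v=[2.1622 -1.2599 1.1231]
Step 5: x=[3.7597 3.9554 8.4242] v=[0.3294 1.0654 0.2920]
Step 6: x=[3.3966 4.7559 8.3136] v=[-1.4526 3.2020 -0.4424]
Max displacement = 2.3110

Answer: 2.3110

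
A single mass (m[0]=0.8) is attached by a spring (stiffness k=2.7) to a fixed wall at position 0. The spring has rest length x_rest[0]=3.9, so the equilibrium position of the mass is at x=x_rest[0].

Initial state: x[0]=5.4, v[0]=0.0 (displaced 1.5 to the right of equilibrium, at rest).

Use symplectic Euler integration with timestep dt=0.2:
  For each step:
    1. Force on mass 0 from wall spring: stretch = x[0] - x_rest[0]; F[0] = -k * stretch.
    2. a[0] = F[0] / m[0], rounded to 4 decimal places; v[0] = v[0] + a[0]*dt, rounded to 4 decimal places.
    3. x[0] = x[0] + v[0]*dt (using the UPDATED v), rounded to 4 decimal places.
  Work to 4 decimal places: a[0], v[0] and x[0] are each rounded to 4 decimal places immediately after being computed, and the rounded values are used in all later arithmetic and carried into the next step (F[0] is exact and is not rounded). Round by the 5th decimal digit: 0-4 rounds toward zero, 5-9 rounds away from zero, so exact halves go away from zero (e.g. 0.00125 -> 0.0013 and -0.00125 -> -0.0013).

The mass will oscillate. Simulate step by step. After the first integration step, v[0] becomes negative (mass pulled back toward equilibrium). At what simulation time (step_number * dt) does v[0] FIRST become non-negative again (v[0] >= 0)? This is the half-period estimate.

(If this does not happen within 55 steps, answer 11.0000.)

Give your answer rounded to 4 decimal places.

Answer: 1.8000

Derivation:
Step 0: x=[5.4000] v=[0.0000]
Step 1: x=[5.1975] v=[-1.0125]
Step 2: x=[4.8198] v=[-1.8883]
Step 3: x=[4.3180] v=[-2.5092]
Step 4: x=[3.7597] v=[-2.7914]
Step 5: x=[3.2204] v=[-2.6967]
Step 6: x=[2.7728] v=[-2.2380]
Step 7: x=[2.4774] v=[-1.4771]
Step 8: x=[2.3740] v=[-0.5168]
Step 9: x=[2.4767] v=[0.5133]
First v>=0 after going negative at step 9, time=1.8000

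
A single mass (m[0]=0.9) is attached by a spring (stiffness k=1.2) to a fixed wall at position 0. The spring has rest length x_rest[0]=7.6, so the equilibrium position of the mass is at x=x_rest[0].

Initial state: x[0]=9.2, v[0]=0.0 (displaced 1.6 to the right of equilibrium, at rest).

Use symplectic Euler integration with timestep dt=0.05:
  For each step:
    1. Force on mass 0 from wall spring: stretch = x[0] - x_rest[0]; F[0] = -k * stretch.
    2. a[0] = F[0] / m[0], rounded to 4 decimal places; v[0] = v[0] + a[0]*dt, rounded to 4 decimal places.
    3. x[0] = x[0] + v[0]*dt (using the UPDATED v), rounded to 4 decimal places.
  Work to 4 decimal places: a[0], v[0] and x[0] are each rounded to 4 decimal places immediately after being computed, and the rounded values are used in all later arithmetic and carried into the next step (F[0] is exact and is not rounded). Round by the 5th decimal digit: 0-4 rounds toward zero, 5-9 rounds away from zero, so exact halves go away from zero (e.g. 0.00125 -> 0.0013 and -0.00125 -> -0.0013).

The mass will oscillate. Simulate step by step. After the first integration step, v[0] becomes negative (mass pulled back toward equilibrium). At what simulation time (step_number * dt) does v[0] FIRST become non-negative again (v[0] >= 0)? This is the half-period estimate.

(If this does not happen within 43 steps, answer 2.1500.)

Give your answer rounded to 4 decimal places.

Answer: 2.1500

Derivation:
Step 0: x=[9.2000] v=[0.0000]
Step 1: x=[9.1947] v=[-0.1067]
Step 2: x=[9.1841] v=[-0.2130]
Step 3: x=[9.1682] v=[-0.3186]
Step 4: x=[9.1470] v=[-0.4231]
Step 5: x=[9.1207] v=[-0.5262]
Step 6: x=[9.0893] v=[-0.6276]
Step 7: x=[9.0530] v=[-0.7269]
Step 8: x=[9.0118] v=[-0.8238]
Step 9: x=[8.9659] v=[-0.9179]
Step 10: x=[8.9155] v=[-1.0090]
Step 11: x=[8.8607] v=[-1.0967]
Step 12: x=[8.8017] v=[-1.1807]
Step 13: x=[8.7387] v=[-1.2608]
Step 14: x=[8.6719] v=[-1.3367]
Step 15: x=[8.6015] v=[-1.4082]
Step 16: x=[8.5278] v=[-1.4750]
Step 17: x=[8.4510] v=[-1.5369]
Step 18: x=[8.3713] v=[-1.5936]
Step 19: x=[8.2891] v=[-1.6450]
Step 20: x=[8.2046] v=[-1.6909]
Step 21: x=[8.1180] v=[-1.7312]
Step 22: x=[8.0297] v=[-1.7657]
Step 23: x=[7.9400] v=[-1.7943]
Step 24: x=[7.8492] v=[-1.8170]
Step 25: x=[7.7575] v=[-1.8336]
Step 26: x=[7.6653] v=[-1.8441]
Step 27: x=[7.5729] v=[-1.8485]
Step 28: x=[7.4806] v=[-1.8467]
Step 29: x=[7.3887] v=[-1.8387]
Step 30: x=[7.2975] v=[-1.8246]
Step 31: x=[7.2073] v=[-1.8044]
Step 32: x=[7.1184] v=[-1.7782]
Step 33: x=[7.0311] v=[-1.7461]
Step 34: x=[6.9457] v=[-1.7082]
Step 35: x=[6.8625] v=[-1.6646]
Step 36: x=[6.7817] v=[-1.6154]
Step 37: x=[6.7037] v=[-1.5608]
Step 38: x=[6.6287] v=[-1.5010]
Step 39: x=[6.5569] v=[-1.4362]
Step 40: x=[6.4886] v=[-1.3667]
Step 41: x=[6.4240] v=[-1.2926]
Step 42: x=[6.3633] v=[-1.2142]
Step 43: x=[6.3067] v=[-1.1318]
v[0] did not become non-negative within 43 steps; using fallback time=2.1500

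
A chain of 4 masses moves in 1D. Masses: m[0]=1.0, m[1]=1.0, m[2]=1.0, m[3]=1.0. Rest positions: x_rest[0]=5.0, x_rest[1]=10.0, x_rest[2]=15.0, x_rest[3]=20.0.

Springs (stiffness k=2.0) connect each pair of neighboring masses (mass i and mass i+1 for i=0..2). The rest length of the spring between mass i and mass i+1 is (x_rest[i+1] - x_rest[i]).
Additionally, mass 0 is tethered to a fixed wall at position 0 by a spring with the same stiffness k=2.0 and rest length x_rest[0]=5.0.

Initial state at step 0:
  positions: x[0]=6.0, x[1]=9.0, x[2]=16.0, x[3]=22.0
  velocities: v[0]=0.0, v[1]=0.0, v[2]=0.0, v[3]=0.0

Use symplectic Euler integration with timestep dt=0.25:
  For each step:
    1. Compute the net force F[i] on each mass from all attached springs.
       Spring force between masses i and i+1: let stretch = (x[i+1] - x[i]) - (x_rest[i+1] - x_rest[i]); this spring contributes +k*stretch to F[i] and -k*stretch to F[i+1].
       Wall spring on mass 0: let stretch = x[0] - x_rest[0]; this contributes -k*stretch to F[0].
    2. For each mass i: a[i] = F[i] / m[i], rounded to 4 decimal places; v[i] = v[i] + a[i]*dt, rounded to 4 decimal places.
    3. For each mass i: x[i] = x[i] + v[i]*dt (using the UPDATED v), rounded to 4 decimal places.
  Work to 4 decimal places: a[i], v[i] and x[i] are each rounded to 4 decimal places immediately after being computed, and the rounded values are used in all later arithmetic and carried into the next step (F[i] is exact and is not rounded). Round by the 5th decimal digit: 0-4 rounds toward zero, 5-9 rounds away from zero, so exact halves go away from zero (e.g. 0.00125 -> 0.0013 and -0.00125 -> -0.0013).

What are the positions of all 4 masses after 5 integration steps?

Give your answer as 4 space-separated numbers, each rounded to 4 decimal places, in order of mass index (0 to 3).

Answer: 4.3097 11.7942 15.8395 20.3426

Derivation:
Step 0: x=[6.0000 9.0000 16.0000 22.0000] v=[0.0000 0.0000 0.0000 0.0000]
Step 1: x=[5.6250 9.5000 15.8750 21.8750] v=[-1.5000 2.0000 -0.5000 -0.5000]
Step 2: x=[5.0313 10.3125 15.7031 21.6250] v=[-2.3750 3.2500 -0.6875 -1.0000]
Step 3: x=[4.4688 11.1387 15.5976 21.2598] v=[-2.2501 3.3047 -0.4219 -1.4610]
Step 4: x=[4.1814 11.6885 15.6426 20.8118] v=[-1.1496 2.1992 0.1798 -1.7921]
Step 5: x=[4.3097 11.7942 15.8395 20.3426] v=[0.5133 0.4227 0.7874 -1.8767]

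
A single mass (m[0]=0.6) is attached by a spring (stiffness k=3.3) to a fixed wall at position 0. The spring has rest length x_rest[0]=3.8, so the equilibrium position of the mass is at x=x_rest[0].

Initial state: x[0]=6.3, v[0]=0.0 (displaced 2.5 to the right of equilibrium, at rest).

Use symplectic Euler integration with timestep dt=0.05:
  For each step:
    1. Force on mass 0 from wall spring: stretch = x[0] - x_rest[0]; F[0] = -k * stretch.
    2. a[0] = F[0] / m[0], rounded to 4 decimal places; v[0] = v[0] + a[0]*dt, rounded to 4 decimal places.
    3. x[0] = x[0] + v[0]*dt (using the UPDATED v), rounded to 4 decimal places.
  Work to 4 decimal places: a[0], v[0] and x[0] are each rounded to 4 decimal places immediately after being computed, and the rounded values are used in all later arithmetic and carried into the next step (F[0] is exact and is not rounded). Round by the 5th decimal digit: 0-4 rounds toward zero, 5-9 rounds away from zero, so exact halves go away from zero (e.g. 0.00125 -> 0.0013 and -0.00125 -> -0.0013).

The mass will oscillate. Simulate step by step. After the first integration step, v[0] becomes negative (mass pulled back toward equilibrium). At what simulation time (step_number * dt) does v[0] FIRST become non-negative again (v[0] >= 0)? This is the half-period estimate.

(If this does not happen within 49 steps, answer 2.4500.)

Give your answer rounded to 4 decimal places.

Step 0: x=[6.3000] v=[0.0000]
Step 1: x=[6.2656] v=[-0.6875]
Step 2: x=[6.1973] v=[-1.3655]
Step 3: x=[6.0961] v=[-2.0248]
Step 4: x=[5.9633] v=[-2.6562]
Step 5: x=[5.8007] v=[-3.2511]
Step 6: x=[5.6106] v=[-3.8013]
Step 7: x=[5.3956] v=[-4.2992]
Step 8: x=[5.1587] v=[-4.7380]
Step 9: x=[4.9031] v=[-5.1116]
Step 10: x=[4.6324] v=[-5.4150]
Step 11: x=[4.3502] v=[-5.6439]
Step 12: x=[4.0604] v=[-5.7952]
Step 13: x=[3.7671] v=[-5.8668]
Step 14: x=[3.4742] v=[-5.8578]
Step 15: x=[3.1858] v=[-5.7682]
Step 16: x=[2.9058] v=[-5.5993]
Step 17: x=[2.6381] v=[-5.3534]
Step 18: x=[2.3864] v=[-5.0339]
Step 19: x=[2.1541] v=[-4.6452]
Step 20: x=[1.9445] v=[-4.1926]
Step 21: x=[1.7604] v=[-3.6823]
Step 22: x=[1.6043] v=[-3.1214]
Step 23: x=[1.4784] v=[-2.5176]
Step 24: x=[1.3844] v=[-1.8792]
Step 25: x=[1.3237] v=[-1.2149]
Step 26: x=[1.2970] v=[-0.5339]
Step 27: x=[1.3047] v=[0.1544]
First v>=0 after going negative at step 27, time=1.3500

Answer: 1.3500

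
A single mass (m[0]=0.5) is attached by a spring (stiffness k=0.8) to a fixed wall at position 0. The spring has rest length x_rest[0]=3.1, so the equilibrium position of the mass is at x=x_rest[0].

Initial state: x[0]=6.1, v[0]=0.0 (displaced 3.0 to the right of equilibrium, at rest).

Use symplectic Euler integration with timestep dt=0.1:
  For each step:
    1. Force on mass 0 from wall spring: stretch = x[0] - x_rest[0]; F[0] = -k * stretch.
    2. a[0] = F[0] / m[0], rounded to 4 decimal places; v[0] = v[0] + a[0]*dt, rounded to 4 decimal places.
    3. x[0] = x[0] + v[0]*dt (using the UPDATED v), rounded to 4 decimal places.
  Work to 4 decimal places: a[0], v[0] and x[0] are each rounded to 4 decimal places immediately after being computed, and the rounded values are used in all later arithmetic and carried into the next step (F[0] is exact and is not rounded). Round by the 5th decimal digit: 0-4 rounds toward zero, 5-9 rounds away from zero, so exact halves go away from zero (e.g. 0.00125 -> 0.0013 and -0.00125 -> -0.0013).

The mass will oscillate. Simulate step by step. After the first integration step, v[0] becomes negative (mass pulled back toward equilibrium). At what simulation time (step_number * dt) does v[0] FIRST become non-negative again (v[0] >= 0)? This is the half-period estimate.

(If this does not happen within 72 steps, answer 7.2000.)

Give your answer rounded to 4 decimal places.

Answer: 2.5000

Derivation:
Step 0: x=[6.1000] v=[0.0000]
Step 1: x=[6.0520] v=[-0.4800]
Step 2: x=[5.9568] v=[-0.9523]
Step 3: x=[5.8159] v=[-1.4094]
Step 4: x=[5.6315] v=[-1.8439]
Step 5: x=[5.4066] v=[-2.2489]
Step 6: x=[5.1448] v=[-2.6180]
Step 7: x=[4.8503] v=[-2.9452]
Step 8: x=[4.5278] v=[-3.2253]
Step 9: x=[4.1824] v=[-3.4538]
Step 10: x=[3.8197] v=[-3.6270]
Step 11: x=[3.4455] v=[-3.7422]
Step 12: x=[3.0658] v=[-3.7975]
Step 13: x=[2.6866] v=[-3.7920]
Step 14: x=[2.3140] v=[-3.7259]
Step 15: x=[1.9540] v=[-3.6001]
Step 16: x=[1.6123] v=[-3.4167]
Step 17: x=[1.2944] v=[-3.1787]
Step 18: x=[1.0054] v=[-2.8898]
Step 19: x=[0.7499] v=[-2.5547]
Step 20: x=[0.5320] v=[-2.1787]
Step 21: x=[0.3552] v=[-1.7678]
Step 22: x=[0.2223] v=[-1.3286]
Step 23: x=[0.1355] v=[-0.8682]
Step 24: x=[0.0961] v=[-0.3939]
Step 25: x=[0.1048] v=[0.0867]
First v>=0 after going negative at step 25, time=2.5000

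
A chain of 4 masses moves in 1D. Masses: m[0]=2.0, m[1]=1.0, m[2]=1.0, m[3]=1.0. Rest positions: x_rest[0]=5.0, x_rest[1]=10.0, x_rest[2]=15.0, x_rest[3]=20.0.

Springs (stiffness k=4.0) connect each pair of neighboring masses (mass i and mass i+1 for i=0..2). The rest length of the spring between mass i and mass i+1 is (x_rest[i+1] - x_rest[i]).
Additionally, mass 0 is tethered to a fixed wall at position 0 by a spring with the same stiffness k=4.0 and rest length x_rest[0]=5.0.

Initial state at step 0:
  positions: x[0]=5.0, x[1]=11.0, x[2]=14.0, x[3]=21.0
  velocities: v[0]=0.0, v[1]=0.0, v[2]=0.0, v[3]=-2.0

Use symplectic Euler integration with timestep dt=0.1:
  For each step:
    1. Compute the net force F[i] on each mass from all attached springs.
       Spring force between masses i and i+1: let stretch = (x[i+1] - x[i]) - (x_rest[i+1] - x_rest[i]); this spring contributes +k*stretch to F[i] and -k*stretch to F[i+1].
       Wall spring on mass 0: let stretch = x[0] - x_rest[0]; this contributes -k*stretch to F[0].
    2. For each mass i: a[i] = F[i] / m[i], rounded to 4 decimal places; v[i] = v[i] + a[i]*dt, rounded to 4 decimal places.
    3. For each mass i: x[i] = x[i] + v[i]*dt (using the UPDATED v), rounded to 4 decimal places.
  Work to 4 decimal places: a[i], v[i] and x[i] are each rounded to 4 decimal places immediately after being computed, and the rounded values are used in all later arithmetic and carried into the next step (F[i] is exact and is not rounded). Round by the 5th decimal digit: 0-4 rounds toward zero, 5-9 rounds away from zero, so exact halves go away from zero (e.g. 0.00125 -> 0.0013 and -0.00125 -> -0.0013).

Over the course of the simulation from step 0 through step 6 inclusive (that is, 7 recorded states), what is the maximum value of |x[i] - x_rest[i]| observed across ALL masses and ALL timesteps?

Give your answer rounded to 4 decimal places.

Step 0: x=[5.0000 11.0000 14.0000 21.0000] v=[0.0000 0.0000 0.0000 -2.0000]
Step 1: x=[5.0200 10.8800 14.1600 20.7200] v=[0.2000 -1.2000 1.6000 -2.8000]
Step 2: x=[5.0568 10.6568 14.4512 20.3776] v=[0.3680 -2.2320 2.9120 -3.4240]
Step 3: x=[5.1045 10.3614 14.8277 19.9981] v=[0.4766 -2.9542 3.7648 -3.7946]
Step 4: x=[5.1552 10.0344 15.2323 19.6118] v=[0.5071 -3.2704 4.0464 -3.8628]
Step 5: x=[5.2004 9.7201 15.6042 19.2503] v=[0.4519 -3.1429 3.7190 -3.6146]
Step 6: x=[5.2320 9.4604 15.8866 18.9430] v=[0.3158 -2.5971 2.8238 -3.0730]
Max displacement = 1.0570

Answer: 1.0570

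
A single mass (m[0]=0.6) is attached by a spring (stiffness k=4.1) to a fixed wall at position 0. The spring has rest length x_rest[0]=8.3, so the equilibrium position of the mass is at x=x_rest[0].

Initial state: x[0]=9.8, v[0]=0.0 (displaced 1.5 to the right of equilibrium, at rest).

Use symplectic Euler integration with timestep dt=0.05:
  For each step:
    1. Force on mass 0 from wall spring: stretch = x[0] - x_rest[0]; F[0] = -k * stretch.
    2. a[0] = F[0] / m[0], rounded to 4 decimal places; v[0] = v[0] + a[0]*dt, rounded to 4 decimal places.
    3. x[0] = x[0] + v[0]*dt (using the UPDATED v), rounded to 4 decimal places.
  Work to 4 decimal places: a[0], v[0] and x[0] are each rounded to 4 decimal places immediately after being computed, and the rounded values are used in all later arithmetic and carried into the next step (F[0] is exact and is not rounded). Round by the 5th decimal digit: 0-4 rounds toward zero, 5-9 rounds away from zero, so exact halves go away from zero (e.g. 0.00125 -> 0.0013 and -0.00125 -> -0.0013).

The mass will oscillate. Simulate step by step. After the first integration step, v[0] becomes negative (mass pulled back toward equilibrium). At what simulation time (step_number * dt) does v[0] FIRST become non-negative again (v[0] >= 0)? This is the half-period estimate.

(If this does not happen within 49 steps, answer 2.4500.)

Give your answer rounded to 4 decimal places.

Answer: 1.2500

Derivation:
Step 0: x=[9.8000] v=[0.0000]
Step 1: x=[9.7744] v=[-0.5125]
Step 2: x=[9.7236] v=[-1.0163]
Step 3: x=[9.6485] v=[-1.5027]
Step 4: x=[9.5503] v=[-1.9634]
Step 5: x=[9.4308] v=[-2.3906]
Step 6: x=[9.2920] v=[-2.7770]
Step 7: x=[9.1362] v=[-3.1159]
Step 8: x=[8.9661] v=[-3.4016]
Step 9: x=[8.7846] v=[-3.6292]
Step 10: x=[8.5949] v=[-3.7948]
Step 11: x=[8.4001] v=[-3.8956]
Step 12: x=[8.2036] v=[-3.9298]
Step 13: x=[8.0088] v=[-3.8969]
Step 14: x=[7.8189] v=[-3.7974]
Step 15: x=[7.6373] v=[-3.6330]
Step 16: x=[7.4670] v=[-3.4066]
Step 17: x=[7.3109] v=[-3.1220]
Step 18: x=[7.1717] v=[-2.7841]
Step 19: x=[7.0518] v=[-2.3986]
Step 20: x=[6.9532] v=[-1.9721]
Step 21: x=[6.8776] v=[-1.5119]
Step 22: x=[6.8263] v=[-1.0259]
Step 23: x=[6.8002] v=[-0.5224]
Step 24: x=[6.7997] v=[-0.0100]
Step 25: x=[6.8248] v=[0.5026]
First v>=0 after going negative at step 25, time=1.2500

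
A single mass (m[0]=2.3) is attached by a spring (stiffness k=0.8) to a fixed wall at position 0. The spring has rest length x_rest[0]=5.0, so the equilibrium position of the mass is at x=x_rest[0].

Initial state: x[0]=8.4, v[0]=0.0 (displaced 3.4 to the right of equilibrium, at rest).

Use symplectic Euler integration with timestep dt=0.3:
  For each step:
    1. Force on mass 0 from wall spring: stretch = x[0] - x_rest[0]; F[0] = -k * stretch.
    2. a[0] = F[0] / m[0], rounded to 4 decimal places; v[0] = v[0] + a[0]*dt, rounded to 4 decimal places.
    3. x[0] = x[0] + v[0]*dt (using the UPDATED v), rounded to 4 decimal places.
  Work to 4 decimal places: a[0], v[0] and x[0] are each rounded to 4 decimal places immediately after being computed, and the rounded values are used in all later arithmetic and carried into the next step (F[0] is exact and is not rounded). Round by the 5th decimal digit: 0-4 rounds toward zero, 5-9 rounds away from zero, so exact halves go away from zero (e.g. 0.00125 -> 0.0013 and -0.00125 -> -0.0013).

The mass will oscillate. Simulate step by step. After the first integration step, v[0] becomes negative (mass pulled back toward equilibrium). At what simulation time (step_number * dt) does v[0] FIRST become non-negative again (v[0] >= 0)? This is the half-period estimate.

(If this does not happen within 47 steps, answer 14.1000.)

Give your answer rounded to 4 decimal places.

Step 0: x=[8.4000] v=[0.0000]
Step 1: x=[8.2936] v=[-0.3548]
Step 2: x=[8.0841] v=[-0.6985]
Step 3: x=[7.7780] v=[-1.0203]
Step 4: x=[7.3849] v=[-1.3102]
Step 5: x=[6.9172] v=[-1.5591]
Step 6: x=[6.3894] v=[-1.7592]
Step 7: x=[5.8181] v=[-1.9042]
Step 8: x=[5.2212] v=[-1.9896]
Step 9: x=[4.6174] v=[-2.0127]
Step 10: x=[4.0256] v=[-1.9728]
Step 11: x=[3.4643] v=[-1.8711]
Step 12: x=[2.9511] v=[-1.7108]
Step 13: x=[2.5020] v=[-1.4970]
Step 14: x=[2.1311] v=[-1.2363]
Step 15: x=[1.8500] v=[-0.9369]
Step 16: x=[1.6675] v=[-0.6082]
Step 17: x=[1.5894] v=[-0.2605]
Step 18: x=[1.6180] v=[0.0954]
First v>=0 after going negative at step 18, time=5.4000

Answer: 5.4000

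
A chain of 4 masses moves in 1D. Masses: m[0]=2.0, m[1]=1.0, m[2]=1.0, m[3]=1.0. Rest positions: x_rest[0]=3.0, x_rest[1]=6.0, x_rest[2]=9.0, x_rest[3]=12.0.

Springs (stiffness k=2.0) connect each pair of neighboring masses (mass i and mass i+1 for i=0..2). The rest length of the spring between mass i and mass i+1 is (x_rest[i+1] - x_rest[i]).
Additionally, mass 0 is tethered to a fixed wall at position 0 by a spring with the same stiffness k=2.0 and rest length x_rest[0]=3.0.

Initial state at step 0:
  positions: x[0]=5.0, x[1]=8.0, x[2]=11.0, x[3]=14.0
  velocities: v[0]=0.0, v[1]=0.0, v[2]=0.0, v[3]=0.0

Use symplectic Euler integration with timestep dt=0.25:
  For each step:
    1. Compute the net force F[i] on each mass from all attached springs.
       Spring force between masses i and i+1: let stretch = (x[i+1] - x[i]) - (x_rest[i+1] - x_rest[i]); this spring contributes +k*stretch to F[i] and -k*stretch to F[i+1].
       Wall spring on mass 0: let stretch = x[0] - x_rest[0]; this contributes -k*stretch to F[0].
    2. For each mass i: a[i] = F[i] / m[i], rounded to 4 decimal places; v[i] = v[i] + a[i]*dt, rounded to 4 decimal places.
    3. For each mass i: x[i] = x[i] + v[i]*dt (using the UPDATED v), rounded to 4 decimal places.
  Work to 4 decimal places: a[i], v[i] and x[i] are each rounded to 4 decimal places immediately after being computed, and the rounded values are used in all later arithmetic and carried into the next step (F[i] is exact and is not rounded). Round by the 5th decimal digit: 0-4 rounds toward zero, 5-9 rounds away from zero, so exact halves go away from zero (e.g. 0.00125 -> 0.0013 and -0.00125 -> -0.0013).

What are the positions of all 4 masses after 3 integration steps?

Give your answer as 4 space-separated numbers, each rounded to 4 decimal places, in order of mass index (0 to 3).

Step 0: x=[5.0000 8.0000 11.0000 14.0000] v=[0.0000 0.0000 0.0000 0.0000]
Step 1: x=[4.8750 8.0000 11.0000 14.0000] v=[-0.5000 0.0000 0.0000 0.0000]
Step 2: x=[4.6406 7.9844 11.0000 14.0000] v=[-0.9375 -0.0625 0.0000 0.0000]
Step 3: x=[4.3252 7.9278 10.9981 14.0000] v=[-1.2617 -0.2266 -0.0078 0.0000]

Answer: 4.3252 7.9278 10.9981 14.0000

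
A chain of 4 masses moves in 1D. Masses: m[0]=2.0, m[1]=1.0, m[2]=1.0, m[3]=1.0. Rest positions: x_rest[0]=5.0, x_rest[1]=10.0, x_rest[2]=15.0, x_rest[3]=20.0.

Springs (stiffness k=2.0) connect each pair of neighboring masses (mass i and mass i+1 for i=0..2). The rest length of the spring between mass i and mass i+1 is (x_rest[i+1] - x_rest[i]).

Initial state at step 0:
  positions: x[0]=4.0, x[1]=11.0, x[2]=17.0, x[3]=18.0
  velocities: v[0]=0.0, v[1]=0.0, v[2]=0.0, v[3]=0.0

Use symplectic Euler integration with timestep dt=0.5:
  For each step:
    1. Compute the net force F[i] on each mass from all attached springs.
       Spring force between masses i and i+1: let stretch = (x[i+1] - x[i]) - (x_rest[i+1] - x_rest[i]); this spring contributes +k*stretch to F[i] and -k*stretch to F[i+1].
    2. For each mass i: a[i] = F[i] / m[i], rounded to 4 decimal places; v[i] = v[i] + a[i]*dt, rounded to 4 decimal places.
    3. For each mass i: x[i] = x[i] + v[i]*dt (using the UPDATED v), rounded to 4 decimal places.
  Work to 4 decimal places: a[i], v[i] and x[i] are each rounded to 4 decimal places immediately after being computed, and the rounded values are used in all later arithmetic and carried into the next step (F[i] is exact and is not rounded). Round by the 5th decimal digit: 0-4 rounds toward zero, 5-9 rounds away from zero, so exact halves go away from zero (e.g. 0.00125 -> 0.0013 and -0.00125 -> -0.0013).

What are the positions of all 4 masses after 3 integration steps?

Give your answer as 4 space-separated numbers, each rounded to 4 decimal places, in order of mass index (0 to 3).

Answer: 5.6875 7.5000 13.6250 21.5000

Derivation:
Step 0: x=[4.0000 11.0000 17.0000 18.0000] v=[0.0000 0.0000 0.0000 0.0000]
Step 1: x=[4.5000 10.5000 14.5000 20.0000] v=[1.0000 -1.0000 -5.0000 4.0000]
Step 2: x=[5.2500 9.0000 12.7500 21.7500] v=[1.5000 -3.0000 -3.5000 3.5000]
Step 3: x=[5.6875 7.5000 13.6250 21.5000] v=[0.8750 -3.0000 1.7500 -0.5000]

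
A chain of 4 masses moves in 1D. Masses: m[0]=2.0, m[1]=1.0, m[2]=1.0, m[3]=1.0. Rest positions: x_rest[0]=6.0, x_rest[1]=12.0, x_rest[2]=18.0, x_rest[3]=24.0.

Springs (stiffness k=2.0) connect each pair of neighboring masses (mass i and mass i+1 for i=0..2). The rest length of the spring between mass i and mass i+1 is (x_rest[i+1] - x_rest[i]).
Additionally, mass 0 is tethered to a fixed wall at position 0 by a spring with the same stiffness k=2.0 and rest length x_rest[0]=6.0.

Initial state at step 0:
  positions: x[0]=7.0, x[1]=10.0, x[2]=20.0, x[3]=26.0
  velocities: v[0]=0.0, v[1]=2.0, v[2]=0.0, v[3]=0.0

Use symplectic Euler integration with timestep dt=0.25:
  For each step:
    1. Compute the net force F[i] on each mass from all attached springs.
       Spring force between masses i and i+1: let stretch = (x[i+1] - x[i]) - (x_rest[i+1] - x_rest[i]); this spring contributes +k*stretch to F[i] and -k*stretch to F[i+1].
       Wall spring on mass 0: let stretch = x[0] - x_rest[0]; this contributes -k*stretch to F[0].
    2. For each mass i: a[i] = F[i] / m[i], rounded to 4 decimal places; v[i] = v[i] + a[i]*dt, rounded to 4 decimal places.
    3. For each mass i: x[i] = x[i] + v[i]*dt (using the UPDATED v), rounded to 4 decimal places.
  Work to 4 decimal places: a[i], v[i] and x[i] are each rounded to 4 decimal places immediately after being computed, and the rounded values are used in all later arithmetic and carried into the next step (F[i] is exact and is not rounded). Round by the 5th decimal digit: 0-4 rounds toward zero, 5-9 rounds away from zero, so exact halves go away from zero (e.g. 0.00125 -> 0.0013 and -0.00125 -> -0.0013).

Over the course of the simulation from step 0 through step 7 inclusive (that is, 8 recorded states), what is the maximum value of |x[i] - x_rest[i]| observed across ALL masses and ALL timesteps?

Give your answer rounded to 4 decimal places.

Answer: 3.8761

Derivation:
Step 0: x=[7.0000 10.0000 20.0000 26.0000] v=[0.0000 2.0000 0.0000 0.0000]
Step 1: x=[6.7500 11.3750 19.5000 26.0000] v=[-1.0000 5.5000 -2.0000 0.0000]
Step 2: x=[6.3672 13.1875 18.7969 25.9375] v=[-1.5313 7.2500 -2.8125 -0.2500]
Step 3: x=[6.0127 14.8487 18.2852 25.7324] v=[-1.4180 6.6446 -2.0469 -0.8203]
Step 4: x=[5.8347 15.8349 18.2748 25.3464] v=[-0.7122 3.9449 -0.0416 -1.5439]
Step 5: x=[5.9170 15.8761 18.8434 24.8265] v=[0.3292 0.1648 2.2743 -2.0797]
Step 6: x=[6.2519 15.0433 19.7890 24.3087] v=[1.3397 -3.3311 3.7822 -2.0713]
Step 7: x=[6.7456 13.7048 20.7063 23.9759] v=[1.9746 -5.3540 3.6692 -1.3312]
Max displacement = 3.8761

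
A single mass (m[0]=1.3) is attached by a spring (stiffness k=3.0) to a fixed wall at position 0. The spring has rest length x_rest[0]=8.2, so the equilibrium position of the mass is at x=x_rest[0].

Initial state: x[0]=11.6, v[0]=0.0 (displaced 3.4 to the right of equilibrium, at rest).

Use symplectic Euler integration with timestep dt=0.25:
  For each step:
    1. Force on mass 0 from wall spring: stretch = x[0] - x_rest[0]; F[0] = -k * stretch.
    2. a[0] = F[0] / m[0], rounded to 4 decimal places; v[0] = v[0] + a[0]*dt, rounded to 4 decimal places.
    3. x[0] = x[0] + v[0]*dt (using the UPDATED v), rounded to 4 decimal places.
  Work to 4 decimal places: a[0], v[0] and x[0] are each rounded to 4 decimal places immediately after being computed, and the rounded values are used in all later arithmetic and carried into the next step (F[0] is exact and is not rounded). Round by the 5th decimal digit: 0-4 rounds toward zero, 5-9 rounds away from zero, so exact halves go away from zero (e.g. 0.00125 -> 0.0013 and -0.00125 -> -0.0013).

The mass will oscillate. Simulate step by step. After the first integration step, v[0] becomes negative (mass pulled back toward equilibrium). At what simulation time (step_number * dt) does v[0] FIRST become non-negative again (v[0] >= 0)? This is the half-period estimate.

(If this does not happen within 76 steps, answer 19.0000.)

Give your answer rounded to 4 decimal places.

Step 0: x=[11.6000] v=[0.0000]
Step 1: x=[11.1096] v=[-1.9616]
Step 2: x=[10.1996] v=[-3.6402]
Step 3: x=[9.0012] v=[-4.7938]
Step 4: x=[7.6872] v=[-5.2560]
Step 5: x=[6.4472] v=[-4.9602]
Step 6: x=[5.4600] v=[-3.9490]
Step 7: x=[4.8680] v=[-2.3682]
Step 8: x=[4.7565] v=[-0.4459]
Step 9: x=[5.1417] v=[1.5407]
First v>=0 after going negative at step 9, time=2.2500

Answer: 2.2500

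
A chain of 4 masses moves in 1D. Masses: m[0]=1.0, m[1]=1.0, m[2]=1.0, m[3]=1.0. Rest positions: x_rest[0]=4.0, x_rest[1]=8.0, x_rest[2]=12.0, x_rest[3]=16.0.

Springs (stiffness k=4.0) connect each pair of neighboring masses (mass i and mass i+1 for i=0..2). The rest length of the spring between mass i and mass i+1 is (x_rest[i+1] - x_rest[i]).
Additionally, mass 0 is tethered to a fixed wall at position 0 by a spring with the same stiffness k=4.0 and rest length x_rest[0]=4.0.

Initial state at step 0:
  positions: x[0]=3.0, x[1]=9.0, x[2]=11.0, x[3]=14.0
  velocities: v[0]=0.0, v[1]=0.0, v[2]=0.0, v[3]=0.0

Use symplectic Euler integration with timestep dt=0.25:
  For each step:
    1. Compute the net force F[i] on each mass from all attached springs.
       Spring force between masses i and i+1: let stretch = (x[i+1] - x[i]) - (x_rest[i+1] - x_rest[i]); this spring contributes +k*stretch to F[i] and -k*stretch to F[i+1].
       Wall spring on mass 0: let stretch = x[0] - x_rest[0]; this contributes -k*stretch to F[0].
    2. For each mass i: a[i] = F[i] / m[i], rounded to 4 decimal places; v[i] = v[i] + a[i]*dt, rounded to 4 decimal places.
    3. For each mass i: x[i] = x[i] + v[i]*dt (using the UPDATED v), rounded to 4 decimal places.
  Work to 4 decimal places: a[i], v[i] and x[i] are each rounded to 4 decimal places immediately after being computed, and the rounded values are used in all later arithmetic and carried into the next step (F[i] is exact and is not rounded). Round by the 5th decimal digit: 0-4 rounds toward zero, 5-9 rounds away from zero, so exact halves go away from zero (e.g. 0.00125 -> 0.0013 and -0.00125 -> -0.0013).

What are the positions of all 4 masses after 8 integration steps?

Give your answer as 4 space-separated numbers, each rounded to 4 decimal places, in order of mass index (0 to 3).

Answer: 3.1834 7.5195 12.9307 15.5391

Derivation:
Step 0: x=[3.0000 9.0000 11.0000 14.0000] v=[0.0000 0.0000 0.0000 0.0000]
Step 1: x=[3.7500 8.0000 11.2500 14.2500] v=[3.0000 -4.0000 1.0000 1.0000]
Step 2: x=[4.6250 6.7500 11.4375 14.7500] v=[3.5000 -5.0000 0.7500 2.0000]
Step 3: x=[4.8750 6.1406 11.2813 15.4219] v=[1.0000 -2.4375 -0.6250 2.6875]
Step 4: x=[4.2227 6.5000 10.8750 16.0586] v=[-2.6094 1.4376 -1.6251 2.5469]
Step 5: x=[3.0840 7.3838 10.6709 16.3994] v=[-4.5548 3.5353 -0.8165 1.3633]
Step 6: x=[2.2493 8.0145 11.0771 16.3081] v=[-3.3390 2.5226 1.6249 -0.3652]
Step 7: x=[2.2935 7.9695 12.0254 15.9091] v=[0.1769 -0.1800 3.7933 -1.5962]
Step 8: x=[3.1834 7.5195 12.9307 15.5391] v=[3.5594 -1.8001 3.6211 -1.4799]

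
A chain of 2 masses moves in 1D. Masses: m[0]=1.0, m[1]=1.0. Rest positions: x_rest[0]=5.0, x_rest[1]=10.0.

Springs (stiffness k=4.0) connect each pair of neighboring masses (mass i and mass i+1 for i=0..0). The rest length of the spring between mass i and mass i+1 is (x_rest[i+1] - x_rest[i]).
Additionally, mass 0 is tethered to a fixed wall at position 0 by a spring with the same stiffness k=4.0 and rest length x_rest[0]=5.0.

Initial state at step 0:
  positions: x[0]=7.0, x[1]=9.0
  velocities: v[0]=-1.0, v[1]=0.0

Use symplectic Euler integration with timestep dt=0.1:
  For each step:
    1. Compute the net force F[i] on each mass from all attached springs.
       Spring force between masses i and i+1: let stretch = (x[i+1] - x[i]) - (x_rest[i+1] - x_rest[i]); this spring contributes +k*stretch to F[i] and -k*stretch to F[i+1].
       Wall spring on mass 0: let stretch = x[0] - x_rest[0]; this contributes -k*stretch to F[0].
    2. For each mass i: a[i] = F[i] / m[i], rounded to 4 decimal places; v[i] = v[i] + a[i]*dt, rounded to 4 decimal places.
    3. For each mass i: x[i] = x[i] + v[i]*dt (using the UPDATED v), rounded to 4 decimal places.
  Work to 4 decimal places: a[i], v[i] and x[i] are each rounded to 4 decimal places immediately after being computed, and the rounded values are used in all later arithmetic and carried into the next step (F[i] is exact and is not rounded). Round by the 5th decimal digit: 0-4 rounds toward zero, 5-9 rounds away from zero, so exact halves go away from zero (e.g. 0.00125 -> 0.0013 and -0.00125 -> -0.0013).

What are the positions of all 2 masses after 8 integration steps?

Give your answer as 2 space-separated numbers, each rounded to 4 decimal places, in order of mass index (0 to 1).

Answer: 2.9650 10.9566

Derivation:
Step 0: x=[7.0000 9.0000] v=[-1.0000 0.0000]
Step 1: x=[6.7000 9.1200] v=[-3.0000 1.2000]
Step 2: x=[6.2288 9.3432] v=[-4.7120 2.2320]
Step 3: x=[5.6330 9.6418] v=[-5.9578 2.9862]
Step 4: x=[4.9723 9.9801] v=[-6.6075 3.3827]
Step 5: x=[4.3130 10.3181] v=[-6.5933 3.3796]
Step 6: x=[3.7214 10.6159] v=[-5.9165 2.9776]
Step 7: x=[3.2567 10.8379] v=[-4.6473 2.2198]
Step 8: x=[2.9650 10.9566] v=[-2.9175 1.1873]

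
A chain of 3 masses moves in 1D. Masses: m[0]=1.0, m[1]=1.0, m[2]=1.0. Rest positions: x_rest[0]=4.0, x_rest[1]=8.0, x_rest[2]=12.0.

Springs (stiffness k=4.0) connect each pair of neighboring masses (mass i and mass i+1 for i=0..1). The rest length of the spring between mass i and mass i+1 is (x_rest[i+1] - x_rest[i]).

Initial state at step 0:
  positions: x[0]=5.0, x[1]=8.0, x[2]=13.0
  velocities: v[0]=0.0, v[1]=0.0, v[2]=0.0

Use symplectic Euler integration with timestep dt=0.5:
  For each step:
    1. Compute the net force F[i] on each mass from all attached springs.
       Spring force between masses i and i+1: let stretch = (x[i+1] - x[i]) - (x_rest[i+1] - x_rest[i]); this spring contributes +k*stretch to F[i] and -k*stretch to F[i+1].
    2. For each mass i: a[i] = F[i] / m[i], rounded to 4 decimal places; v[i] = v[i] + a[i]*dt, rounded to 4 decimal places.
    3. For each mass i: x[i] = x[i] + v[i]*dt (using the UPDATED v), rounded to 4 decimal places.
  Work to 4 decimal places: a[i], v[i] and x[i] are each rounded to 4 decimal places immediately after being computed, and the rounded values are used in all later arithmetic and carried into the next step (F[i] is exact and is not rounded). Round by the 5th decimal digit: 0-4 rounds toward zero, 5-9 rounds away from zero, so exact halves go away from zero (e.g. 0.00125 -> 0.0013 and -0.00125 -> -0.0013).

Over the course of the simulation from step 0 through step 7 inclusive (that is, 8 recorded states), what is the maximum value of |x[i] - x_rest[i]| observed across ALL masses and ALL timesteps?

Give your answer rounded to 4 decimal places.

Answer: 2.0000

Derivation:
Step 0: x=[5.0000 8.0000 13.0000] v=[0.0000 0.0000 0.0000]
Step 1: x=[4.0000 10.0000 12.0000] v=[-2.0000 4.0000 -2.0000]
Step 2: x=[5.0000 8.0000 13.0000] v=[2.0000 -4.0000 2.0000]
Step 3: x=[5.0000 8.0000 13.0000] v=[0.0000 0.0000 0.0000]
Step 4: x=[4.0000 10.0000 12.0000] v=[-2.0000 4.0000 -2.0000]
Step 5: x=[5.0000 8.0000 13.0000] v=[2.0000 -4.0000 2.0000]
Step 6: x=[5.0000 8.0000 13.0000] v=[0.0000 0.0000 0.0000]
Step 7: x=[4.0000 10.0000 12.0000] v=[-2.0000 4.0000 -2.0000]
Max displacement = 2.0000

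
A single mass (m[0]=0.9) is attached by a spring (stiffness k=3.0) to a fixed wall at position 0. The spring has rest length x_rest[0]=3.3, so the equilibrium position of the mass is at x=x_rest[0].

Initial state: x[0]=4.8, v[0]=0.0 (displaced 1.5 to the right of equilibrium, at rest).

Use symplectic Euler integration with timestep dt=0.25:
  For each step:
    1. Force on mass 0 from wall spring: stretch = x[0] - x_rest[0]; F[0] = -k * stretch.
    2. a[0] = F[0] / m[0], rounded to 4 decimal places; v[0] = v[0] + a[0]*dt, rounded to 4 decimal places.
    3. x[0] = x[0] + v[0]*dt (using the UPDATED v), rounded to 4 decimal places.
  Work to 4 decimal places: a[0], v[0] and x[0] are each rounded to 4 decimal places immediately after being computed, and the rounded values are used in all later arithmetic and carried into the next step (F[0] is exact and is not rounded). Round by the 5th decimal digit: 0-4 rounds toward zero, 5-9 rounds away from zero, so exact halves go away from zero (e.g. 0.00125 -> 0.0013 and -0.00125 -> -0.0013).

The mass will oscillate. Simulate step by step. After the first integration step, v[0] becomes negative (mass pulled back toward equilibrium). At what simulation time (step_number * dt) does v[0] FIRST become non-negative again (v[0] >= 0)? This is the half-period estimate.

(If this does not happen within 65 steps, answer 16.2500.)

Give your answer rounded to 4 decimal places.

Answer: 1.7500

Derivation:
Step 0: x=[4.8000] v=[0.0000]
Step 1: x=[4.4875] v=[-1.2500]
Step 2: x=[3.9276] v=[-2.2396]
Step 3: x=[3.2370] v=[-2.7626]
Step 4: x=[2.5595] v=[-2.7101]
Step 5: x=[2.0363] v=[-2.0930]
Step 6: x=[1.7763] v=[-1.0399]
Step 7: x=[1.8338] v=[0.2299]
First v>=0 after going negative at step 7, time=1.7500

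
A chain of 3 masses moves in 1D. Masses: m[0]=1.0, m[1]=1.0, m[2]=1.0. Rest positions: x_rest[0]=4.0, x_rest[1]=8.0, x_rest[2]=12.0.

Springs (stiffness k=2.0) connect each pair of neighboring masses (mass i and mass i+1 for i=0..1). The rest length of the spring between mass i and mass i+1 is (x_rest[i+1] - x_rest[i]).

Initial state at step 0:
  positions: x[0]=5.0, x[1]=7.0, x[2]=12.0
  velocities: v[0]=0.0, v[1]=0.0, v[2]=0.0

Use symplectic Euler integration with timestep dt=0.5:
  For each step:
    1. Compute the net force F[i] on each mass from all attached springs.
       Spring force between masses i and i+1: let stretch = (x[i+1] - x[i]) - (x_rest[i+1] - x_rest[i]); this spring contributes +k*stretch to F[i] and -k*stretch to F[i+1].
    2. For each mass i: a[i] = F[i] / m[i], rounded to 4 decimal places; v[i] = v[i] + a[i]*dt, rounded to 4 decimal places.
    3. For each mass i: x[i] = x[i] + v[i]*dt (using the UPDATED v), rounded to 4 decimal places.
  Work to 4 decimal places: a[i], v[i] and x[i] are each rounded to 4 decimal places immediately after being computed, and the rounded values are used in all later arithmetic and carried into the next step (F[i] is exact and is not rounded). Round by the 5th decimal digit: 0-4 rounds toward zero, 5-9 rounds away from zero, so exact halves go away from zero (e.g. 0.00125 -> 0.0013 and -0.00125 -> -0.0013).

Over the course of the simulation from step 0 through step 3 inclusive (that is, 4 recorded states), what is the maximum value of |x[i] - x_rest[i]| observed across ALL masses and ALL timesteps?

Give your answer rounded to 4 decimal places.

Step 0: x=[5.0000 7.0000 12.0000] v=[0.0000 0.0000 0.0000]
Step 1: x=[4.0000 8.5000 11.5000] v=[-2.0000 3.0000 -1.0000]
Step 2: x=[3.2500 9.2500 11.5000] v=[-1.5000 1.5000 0.0000]
Step 3: x=[3.5000 8.1250 12.3750] v=[0.5000 -2.2500 1.7500]
Max displacement = 1.2500

Answer: 1.2500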